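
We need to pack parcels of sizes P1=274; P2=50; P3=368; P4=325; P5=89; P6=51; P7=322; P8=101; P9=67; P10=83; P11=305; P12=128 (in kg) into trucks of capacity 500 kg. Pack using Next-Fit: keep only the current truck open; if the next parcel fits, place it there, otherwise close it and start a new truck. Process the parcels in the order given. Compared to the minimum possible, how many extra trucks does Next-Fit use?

Next-Fit: [274,50] [368] [325,89,51] [322,101,67] [83,305] [128] → 6 trucks.
Total size 2163 kg; any packing needs at least ⌈2163/500⌉ = 5 trucks.
An optimal packing achieves that bound: [368,128] [325,101,67] [322,89,83] [305,51,50] [274] → 5 trucks.
Excess: 6 − 5 = 1.

1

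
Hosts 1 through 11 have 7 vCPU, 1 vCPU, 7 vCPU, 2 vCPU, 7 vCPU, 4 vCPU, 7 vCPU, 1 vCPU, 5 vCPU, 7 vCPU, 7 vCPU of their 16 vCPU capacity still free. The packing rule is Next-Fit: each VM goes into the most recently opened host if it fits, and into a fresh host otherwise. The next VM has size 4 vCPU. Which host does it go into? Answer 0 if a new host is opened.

Next-Fit only looks at host 11, which has 7 vCPU free.
4 vCPU fits there.

11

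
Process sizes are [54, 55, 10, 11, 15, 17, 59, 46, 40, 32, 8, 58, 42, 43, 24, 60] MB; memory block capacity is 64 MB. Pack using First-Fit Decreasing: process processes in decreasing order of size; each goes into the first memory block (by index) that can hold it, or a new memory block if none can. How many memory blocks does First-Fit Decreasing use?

10

Sorted descending: 60, 59, 58, 55, 54, 46, 43, 42, 40, 32, 24, 17, 15, 11, 10, 8.
memory block 1: place 60 MB, 4 MB left
memory block 2: place 59 MB, 5 MB left
memory block 3: place 58 MB, 6 MB left
memory block 4: place 55 MB, 9 MB left
memory block 5: place 54 MB, 10 MB left
memory block 6: place 46 MB, 18 MB left
memory block 7: place 43 MB, 21 MB left
memory block 8: place 42 MB, 22 MB left
memory block 9: place 40 MB, 24 MB left
memory block 10: place 32 MB, 32 MB left
memory block 9: place 24 MB, 0 MB left
memory block 6: place 17 MB, 1 MB left
memory block 7: place 15 MB, 6 MB left
memory block 8: place 11 MB, 11 MB left
memory block 5: place 10 MB, 0 MB left
memory block 4: place 8 MB, 1 MB left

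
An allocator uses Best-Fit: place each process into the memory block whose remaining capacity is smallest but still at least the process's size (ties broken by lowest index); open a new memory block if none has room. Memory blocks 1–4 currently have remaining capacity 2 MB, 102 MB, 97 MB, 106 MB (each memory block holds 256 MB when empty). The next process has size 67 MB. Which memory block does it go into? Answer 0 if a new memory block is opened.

3

Memory blocks with room: memory block 2 (102 MB), memory block 3 (97 MB), memory block 4 (106 MB).
Tightest fit is memory block 3 with 97 MB free.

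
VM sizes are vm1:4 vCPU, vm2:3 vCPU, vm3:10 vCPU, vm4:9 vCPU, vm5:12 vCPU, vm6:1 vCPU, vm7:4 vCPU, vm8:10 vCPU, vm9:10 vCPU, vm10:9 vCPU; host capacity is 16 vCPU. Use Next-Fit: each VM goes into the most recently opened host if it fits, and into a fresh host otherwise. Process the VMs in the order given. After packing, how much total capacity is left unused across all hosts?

vm1 (4 vCPU) → host 1 (remaining 12 vCPU)
vm2 (3 vCPU) → host 1 (remaining 9 vCPU)
vm3 (10 vCPU) → host 2 (remaining 6 vCPU)
vm4 (9 vCPU) → host 3 (remaining 7 vCPU)
vm5 (12 vCPU) → host 4 (remaining 4 vCPU)
vm6 (1 vCPU) → host 4 (remaining 3 vCPU)
vm7 (4 vCPU) → host 5 (remaining 12 vCPU)
vm8 (10 vCPU) → host 5 (remaining 2 vCPU)
vm9 (10 vCPU) → host 6 (remaining 6 vCPU)
vm10 (9 vCPU) → host 7 (remaining 7 vCPU)
7 hosts × 16 vCPU = 112 vCPU; used 72 vCPU; unused 40 vCPU.

40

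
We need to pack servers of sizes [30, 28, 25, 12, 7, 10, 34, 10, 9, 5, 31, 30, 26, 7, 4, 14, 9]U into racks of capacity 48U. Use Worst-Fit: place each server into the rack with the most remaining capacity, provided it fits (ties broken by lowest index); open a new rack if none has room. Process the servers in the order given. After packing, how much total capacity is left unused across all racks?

45

30U → rack 1 (remaining 18U)
28U → rack 2 (remaining 20U)
25U → rack 3 (remaining 23U)
12U → rack 3 (remaining 11U)
7U → rack 2 (remaining 13U)
10U → rack 1 (remaining 8U)
34U → rack 4 (remaining 14U)
10U → rack 4 (remaining 4U)
9U → rack 2 (remaining 4U)
5U → rack 3 (remaining 6U)
31U → rack 5 (remaining 17U)
30U → rack 6 (remaining 18U)
26U → rack 7 (remaining 22U)
7U → rack 7 (remaining 15U)
4U → rack 6 (remaining 14U)
14U → rack 5 (remaining 3U)
9U → rack 7 (remaining 6U)
7 racks × 48U = 336U; used 291U; unused 45U.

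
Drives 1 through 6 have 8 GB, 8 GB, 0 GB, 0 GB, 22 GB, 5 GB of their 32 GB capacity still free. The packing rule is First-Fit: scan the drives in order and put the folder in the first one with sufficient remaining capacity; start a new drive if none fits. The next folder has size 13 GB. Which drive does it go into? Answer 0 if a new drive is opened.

Drives with room: drive 5 (22 GB).
The first with room is drive 5.

5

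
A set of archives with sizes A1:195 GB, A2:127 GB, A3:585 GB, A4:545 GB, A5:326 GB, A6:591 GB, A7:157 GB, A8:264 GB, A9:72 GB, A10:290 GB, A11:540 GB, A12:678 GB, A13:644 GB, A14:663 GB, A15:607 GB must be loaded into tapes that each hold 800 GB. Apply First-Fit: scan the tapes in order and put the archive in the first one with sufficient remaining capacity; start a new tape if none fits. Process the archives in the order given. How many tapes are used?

A1 (195 GB) → tape 1 (remaining 605 GB)
A2 (127 GB) → tape 1 (remaining 478 GB)
A3 (585 GB) → tape 2 (remaining 215 GB)
A4 (545 GB) → tape 3 (remaining 255 GB)
A5 (326 GB) → tape 1 (remaining 152 GB)
A6 (591 GB) → tape 4 (remaining 209 GB)
A7 (157 GB) → tape 2 (remaining 58 GB)
A8 (264 GB) → tape 5 (remaining 536 GB)
A9 (72 GB) → tape 1 (remaining 80 GB)
A10 (290 GB) → tape 5 (remaining 246 GB)
A11 (540 GB) → tape 6 (remaining 260 GB)
A12 (678 GB) → tape 7 (remaining 122 GB)
A13 (644 GB) → tape 8 (remaining 156 GB)
A14 (663 GB) → tape 9 (remaining 137 GB)
A15 (607 GB) → tape 10 (remaining 193 GB)

10 tapes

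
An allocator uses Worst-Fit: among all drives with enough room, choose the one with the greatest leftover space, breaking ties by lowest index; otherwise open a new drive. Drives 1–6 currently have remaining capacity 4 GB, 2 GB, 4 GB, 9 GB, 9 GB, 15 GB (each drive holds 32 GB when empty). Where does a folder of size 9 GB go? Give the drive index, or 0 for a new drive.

6

Drives with room: drive 4 (9 GB), drive 5 (9 GB), drive 6 (15 GB).
Most room is drive 6 with 15 GB free.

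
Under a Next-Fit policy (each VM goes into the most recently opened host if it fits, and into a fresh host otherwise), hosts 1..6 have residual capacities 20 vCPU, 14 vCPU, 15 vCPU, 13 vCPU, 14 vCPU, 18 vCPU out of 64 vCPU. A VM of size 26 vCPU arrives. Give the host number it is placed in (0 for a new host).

0

Next-Fit only looks at host 6, which has 18 vCPU free.
26 vCPU does not fit, so a new host is opened.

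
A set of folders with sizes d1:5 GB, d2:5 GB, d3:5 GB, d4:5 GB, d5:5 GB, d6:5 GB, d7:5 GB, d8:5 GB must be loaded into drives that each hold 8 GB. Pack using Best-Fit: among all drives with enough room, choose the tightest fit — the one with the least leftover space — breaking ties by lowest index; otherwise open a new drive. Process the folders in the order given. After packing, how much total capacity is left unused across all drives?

24

d1 (5 GB) → drive 1 (remaining 3 GB)
d2 (5 GB) → drive 2 (remaining 3 GB)
d3 (5 GB) → drive 3 (remaining 3 GB)
d4 (5 GB) → drive 4 (remaining 3 GB)
d5 (5 GB) → drive 5 (remaining 3 GB)
d6 (5 GB) → drive 6 (remaining 3 GB)
d7 (5 GB) → drive 7 (remaining 3 GB)
d8 (5 GB) → drive 8 (remaining 3 GB)
8 drives × 8 GB = 64 GB; used 40 GB; unused 24 GB.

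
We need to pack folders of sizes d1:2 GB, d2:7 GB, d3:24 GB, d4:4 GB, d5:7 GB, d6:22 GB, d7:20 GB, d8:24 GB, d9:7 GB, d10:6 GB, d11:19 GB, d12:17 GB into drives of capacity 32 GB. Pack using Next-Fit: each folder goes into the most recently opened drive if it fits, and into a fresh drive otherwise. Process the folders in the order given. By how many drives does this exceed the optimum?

1

Next-Fit: [2,7] [24,4] [7,22] [20] [24,7] [6,19] [17] → 7 drives.
6 folders exceed 16 GB (half the capacity), and no two of those can share a drive, so at least 6 drives are needed.
An optimal packing achieves that bound: [24,7] [24,7] [22,7,2] [20,6,4] [19] [17] → 6 drives.
Excess: 7 − 6 = 1.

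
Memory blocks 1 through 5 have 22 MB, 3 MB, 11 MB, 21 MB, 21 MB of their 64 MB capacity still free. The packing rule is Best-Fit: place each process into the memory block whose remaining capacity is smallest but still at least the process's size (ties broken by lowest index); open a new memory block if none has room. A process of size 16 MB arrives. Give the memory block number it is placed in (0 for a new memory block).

4

Memory blocks with room: memory block 1 (22 MB), memory block 4 (21 MB), memory block 5 (21 MB).
Tightest fit is memory block 4 with 21 MB free.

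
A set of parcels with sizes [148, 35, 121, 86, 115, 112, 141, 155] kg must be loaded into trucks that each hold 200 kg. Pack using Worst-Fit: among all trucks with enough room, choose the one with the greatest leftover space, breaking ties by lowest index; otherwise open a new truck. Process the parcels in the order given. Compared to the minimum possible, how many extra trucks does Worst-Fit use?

0

Worst-Fit: [148,35] [121] [86,112] [115] [141] [155] → 6 trucks.
6 parcels exceed 100 kg (half the capacity), and no two of those can share a truck, so at least 6 trucks are needed.
So 6 is already optimal.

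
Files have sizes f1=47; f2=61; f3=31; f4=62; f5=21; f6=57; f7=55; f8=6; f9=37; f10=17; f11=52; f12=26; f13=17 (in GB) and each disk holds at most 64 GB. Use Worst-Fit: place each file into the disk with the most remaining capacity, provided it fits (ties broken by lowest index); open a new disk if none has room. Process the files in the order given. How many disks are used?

disk 1: place f1 (47 GB), 17 GB left
disk 2: place f2 (61 GB), 3 GB left
disk 3: place f3 (31 GB), 33 GB left
disk 4: place f4 (62 GB), 2 GB left
disk 3: place f5 (21 GB), 12 GB left
disk 5: place f6 (57 GB), 7 GB left
disk 6: place f7 (55 GB), 9 GB left
disk 1: place f8 (6 GB), 11 GB left
disk 7: place f9 (37 GB), 27 GB left
disk 7: place f10 (17 GB), 10 GB left
disk 8: place f11 (52 GB), 12 GB left
disk 9: place f12 (26 GB), 38 GB left
disk 9: place f13 (17 GB), 21 GB left
Final disks: [47,6] [61] [31,21] [62] [57] [55] [37,17] [52] [26,17].

9 disks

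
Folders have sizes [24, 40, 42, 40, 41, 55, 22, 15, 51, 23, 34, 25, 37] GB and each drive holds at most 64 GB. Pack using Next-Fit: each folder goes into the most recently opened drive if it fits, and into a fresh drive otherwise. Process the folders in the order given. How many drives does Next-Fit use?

9

24 GB → drive 1 (remaining 40 GB)
40 GB → drive 1 (remaining 0 GB)
42 GB → drive 2 (remaining 22 GB)
40 GB → drive 3 (remaining 24 GB)
41 GB → drive 4 (remaining 23 GB)
55 GB → drive 5 (remaining 9 GB)
22 GB → drive 6 (remaining 42 GB)
15 GB → drive 6 (remaining 27 GB)
51 GB → drive 7 (remaining 13 GB)
23 GB → drive 8 (remaining 41 GB)
34 GB → drive 8 (remaining 7 GB)
25 GB → drive 9 (remaining 39 GB)
37 GB → drive 9 (remaining 2 GB)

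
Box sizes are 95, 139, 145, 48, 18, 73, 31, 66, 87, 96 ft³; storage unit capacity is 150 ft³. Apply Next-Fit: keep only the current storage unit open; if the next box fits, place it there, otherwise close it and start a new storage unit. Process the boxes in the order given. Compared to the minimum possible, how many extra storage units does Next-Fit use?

1

Next-Fit: [95] [139] [145] [48,18,73] [31,66] [87] [96] → 7 storage units.
Total size 798 ft³; any packing needs at least ⌈798/150⌉ = 6 storage units.
An optimal packing achieves that bound: [145] [139] [96,48] [95,31,18] [87] [73,66] → 6 storage units.
Excess: 7 − 6 = 1.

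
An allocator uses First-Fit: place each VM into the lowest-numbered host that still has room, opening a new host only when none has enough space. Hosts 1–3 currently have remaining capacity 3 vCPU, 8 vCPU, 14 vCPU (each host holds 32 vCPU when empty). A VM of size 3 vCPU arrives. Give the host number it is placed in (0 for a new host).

Hosts with room: host 1 (3 vCPU), host 2 (8 vCPU), host 3 (14 vCPU).
The first with room is host 1.

1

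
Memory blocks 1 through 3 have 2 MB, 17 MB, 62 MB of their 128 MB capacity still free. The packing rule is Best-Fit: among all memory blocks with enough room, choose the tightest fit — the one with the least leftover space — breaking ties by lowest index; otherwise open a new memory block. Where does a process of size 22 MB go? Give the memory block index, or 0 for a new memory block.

Memory blocks with room: memory block 3 (62 MB).
Tightest fit is memory block 3 with 62 MB free.

3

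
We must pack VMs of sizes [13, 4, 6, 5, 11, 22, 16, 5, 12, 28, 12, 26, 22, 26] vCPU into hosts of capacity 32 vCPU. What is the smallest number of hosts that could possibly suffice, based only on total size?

7 hosts

Total size = 13 + 4 + 6 + 5 + 11 + 22 + 16 + 5 + 12 + 28 + 12 + 26 + 22 + 26 = 208 vCPU.
⌈208 / 32⌉ = 7.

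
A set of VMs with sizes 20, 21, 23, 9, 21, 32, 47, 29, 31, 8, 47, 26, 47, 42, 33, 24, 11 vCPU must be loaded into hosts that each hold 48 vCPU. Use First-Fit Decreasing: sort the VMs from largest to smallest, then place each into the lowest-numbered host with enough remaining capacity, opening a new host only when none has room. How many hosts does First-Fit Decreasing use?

11 hosts

Sorted descending: 47, 47, 47, 42, 33, 32, 31, 29, 26, 24, 23, 21, 21, 20, 11, 9, 8.
Put 47 vCPU in host 1; 1 vCPU remain.
Put 47 vCPU in host 2; 1 vCPU remain.
Put 47 vCPU in host 3; 1 vCPU remain.
Put 42 vCPU in host 4; 6 vCPU remain.
Put 33 vCPU in host 5; 15 vCPU remain.
Put 32 vCPU in host 6; 16 vCPU remain.
Put 31 vCPU in host 7; 17 vCPU remain.
Put 29 vCPU in host 8; 19 vCPU remain.
Put 26 vCPU in host 9; 22 vCPU remain.
Put 24 vCPU in host 10; 24 vCPU remain.
Put 23 vCPU in host 10; 1 vCPU remain.
Put 21 vCPU in host 9; 1 vCPU remain.
Put 21 vCPU in host 11; 27 vCPU remain.
Put 20 vCPU in host 11; 7 vCPU remain.
Put 11 vCPU in host 5; 4 vCPU remain.
Put 9 vCPU in host 6; 7 vCPU remain.
Put 8 vCPU in host 7; 9 vCPU remain.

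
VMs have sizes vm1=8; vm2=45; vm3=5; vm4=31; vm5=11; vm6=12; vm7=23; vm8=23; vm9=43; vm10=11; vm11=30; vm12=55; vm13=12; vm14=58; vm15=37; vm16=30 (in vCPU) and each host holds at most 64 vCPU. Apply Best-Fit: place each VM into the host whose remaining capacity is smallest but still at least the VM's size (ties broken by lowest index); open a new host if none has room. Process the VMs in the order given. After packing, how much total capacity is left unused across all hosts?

78

vm1 (8 vCPU) → host 1 (remaining 56 vCPU)
vm2 (45 vCPU) → host 1 (remaining 11 vCPU)
vm3 (5 vCPU) → host 1 (remaining 6 vCPU)
vm4 (31 vCPU) → host 2 (remaining 33 vCPU)
vm5 (11 vCPU) → host 2 (remaining 22 vCPU)
vm6 (12 vCPU) → host 2 (remaining 10 vCPU)
vm7 (23 vCPU) → host 3 (remaining 41 vCPU)
vm8 (23 vCPU) → host 3 (remaining 18 vCPU)
vm9 (43 vCPU) → host 4 (remaining 21 vCPU)
vm10 (11 vCPU) → host 3 (remaining 7 vCPU)
vm11 (30 vCPU) → host 5 (remaining 34 vCPU)
vm12 (55 vCPU) → host 6 (remaining 9 vCPU)
vm13 (12 vCPU) → host 4 (remaining 9 vCPU)
vm14 (58 vCPU) → host 7 (remaining 6 vCPU)
vm15 (37 vCPU) → host 8 (remaining 27 vCPU)
vm16 (30 vCPU) → host 5 (remaining 4 vCPU)
8 hosts × 64 vCPU = 512 vCPU; used 434 vCPU; unused 78 vCPU.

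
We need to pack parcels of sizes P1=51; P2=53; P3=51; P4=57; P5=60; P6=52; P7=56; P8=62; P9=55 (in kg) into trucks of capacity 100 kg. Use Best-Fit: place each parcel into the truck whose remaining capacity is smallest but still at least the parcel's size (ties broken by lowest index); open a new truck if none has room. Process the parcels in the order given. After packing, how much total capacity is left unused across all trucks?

Put P1 (51 kg) in truck 1; 49 kg remain.
Put P2 (53 kg) in truck 2; 47 kg remain.
Put P3 (51 kg) in truck 3; 49 kg remain.
Put P4 (57 kg) in truck 4; 43 kg remain.
Put P5 (60 kg) in truck 5; 40 kg remain.
Put P6 (52 kg) in truck 6; 48 kg remain.
Put P7 (56 kg) in truck 7; 44 kg remain.
Put P8 (62 kg) in truck 8; 38 kg remain.
Put P9 (55 kg) in truck 9; 45 kg remain.
9 trucks × 100 kg = 900 kg; used 497 kg; unused 403 kg.

403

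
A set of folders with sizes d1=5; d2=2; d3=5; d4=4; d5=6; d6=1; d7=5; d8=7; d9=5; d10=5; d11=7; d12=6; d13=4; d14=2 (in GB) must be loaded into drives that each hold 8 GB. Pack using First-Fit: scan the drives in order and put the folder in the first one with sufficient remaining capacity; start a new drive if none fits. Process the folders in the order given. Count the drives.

10 drives

d1 (5 GB) → drive 1 (remaining 3 GB)
d2 (2 GB) → drive 1 (remaining 1 GB)
d3 (5 GB) → drive 2 (remaining 3 GB)
d4 (4 GB) → drive 3 (remaining 4 GB)
d5 (6 GB) → drive 4 (remaining 2 GB)
d6 (1 GB) → drive 1 (remaining 0 GB)
d7 (5 GB) → drive 5 (remaining 3 GB)
d8 (7 GB) → drive 6 (remaining 1 GB)
d9 (5 GB) → drive 7 (remaining 3 GB)
d10 (5 GB) → drive 8 (remaining 3 GB)
d11 (7 GB) → drive 9 (remaining 1 GB)
d12 (6 GB) → drive 10 (remaining 2 GB)
d13 (4 GB) → drive 3 (remaining 0 GB)
d14 (2 GB) → drive 2 (remaining 1 GB)
Final drives: [5,2,1] [5,2] [4,4] [6] [5] [7] [5] [5] [7] [6].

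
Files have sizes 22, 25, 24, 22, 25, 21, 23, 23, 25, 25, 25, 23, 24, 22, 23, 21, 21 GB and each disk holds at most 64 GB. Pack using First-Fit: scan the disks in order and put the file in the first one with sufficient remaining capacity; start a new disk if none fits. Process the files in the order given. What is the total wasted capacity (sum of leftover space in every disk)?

182

22 GB → disk 1 (remaining 42 GB)
25 GB → disk 1 (remaining 17 GB)
24 GB → disk 2 (remaining 40 GB)
22 GB → disk 2 (remaining 18 GB)
25 GB → disk 3 (remaining 39 GB)
21 GB → disk 3 (remaining 18 GB)
23 GB → disk 4 (remaining 41 GB)
23 GB → disk 4 (remaining 18 GB)
25 GB → disk 5 (remaining 39 GB)
25 GB → disk 5 (remaining 14 GB)
25 GB → disk 6 (remaining 39 GB)
23 GB → disk 6 (remaining 16 GB)
24 GB → disk 7 (remaining 40 GB)
22 GB → disk 7 (remaining 18 GB)
23 GB → disk 8 (remaining 41 GB)
21 GB → disk 8 (remaining 20 GB)
21 GB → disk 9 (remaining 43 GB)
9 disks × 64 GB = 576 GB; used 394 GB; unused 182 GB.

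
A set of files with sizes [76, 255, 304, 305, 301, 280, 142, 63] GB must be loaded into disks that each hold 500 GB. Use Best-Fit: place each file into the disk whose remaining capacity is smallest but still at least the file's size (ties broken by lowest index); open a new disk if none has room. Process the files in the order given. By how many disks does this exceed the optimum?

0

Best-Fit: [76,255,142] [304] [305,63] [301] [280] → 5 disks.
5 files exceed 250 GB (half the capacity), and no two of those can share a disk, so at least 5 disks are needed.
So 5 is already optimal.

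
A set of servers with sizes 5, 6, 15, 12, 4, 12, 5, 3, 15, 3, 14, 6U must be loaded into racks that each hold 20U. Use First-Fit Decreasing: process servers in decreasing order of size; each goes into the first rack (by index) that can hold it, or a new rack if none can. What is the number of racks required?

6

Sorted descending: 15, 15, 14, 12, 12, 6, 6, 5, 5, 4, 3, 3.
rack 1: place 15U, 5U left
rack 2: place 15U, 5U left
rack 3: place 14U, 6U left
rack 4: place 12U, 8U left
rack 5: place 12U, 8U left
rack 3: place 6U, 0U left
rack 4: place 6U, 2U left
rack 1: place 5U, 0U left
rack 2: place 5U, 0U left
rack 5: place 4U, 4U left
rack 5: place 3U, 1U left
rack 6: place 3U, 17U left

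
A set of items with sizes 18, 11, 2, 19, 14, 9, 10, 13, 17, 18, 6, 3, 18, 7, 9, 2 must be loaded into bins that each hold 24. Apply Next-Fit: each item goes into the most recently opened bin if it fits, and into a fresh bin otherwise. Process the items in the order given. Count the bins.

9 bins

bin 1: place 18, 6 left
bin 2: place 11, 13 left
bin 2: place 2, 11 left
bin 3: place 19, 5 left
bin 4: place 14, 10 left
bin 4: place 9, 1 left
bin 5: place 10, 14 left
bin 5: place 13, 1 left
bin 6: place 17, 7 left
bin 7: place 18, 6 left
bin 7: place 6, 0 left
bin 8: place 3, 21 left
bin 8: place 18, 3 left
bin 9: place 7, 17 left
bin 9: place 9, 8 left
bin 9: place 2, 6 left
Final bins: [18] [11,2] [19] [14,9] [10,13] [17] [18,6] [3,18] [7,9,2].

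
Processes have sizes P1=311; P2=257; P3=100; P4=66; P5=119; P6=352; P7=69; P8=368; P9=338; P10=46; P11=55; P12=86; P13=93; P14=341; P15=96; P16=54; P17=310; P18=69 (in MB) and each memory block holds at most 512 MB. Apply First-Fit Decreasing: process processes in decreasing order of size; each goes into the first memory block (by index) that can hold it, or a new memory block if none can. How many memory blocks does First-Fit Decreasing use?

Sorted descending: 368, 352, 341, 338, 311, 310, 257, 119, 100, 96, 93, 86, 69, 69, 66, 55, 54, 46.
memory block 1: place 368 MB, 144 MB left
memory block 2: place 352 MB, 160 MB left
memory block 3: place 341 MB, 171 MB left
memory block 4: place 338 MB, 174 MB left
memory block 5: place 311 MB, 201 MB left
memory block 6: place 310 MB, 202 MB left
memory block 7: place 257 MB, 255 MB left
memory block 1: place 119 MB, 25 MB left
memory block 2: place 100 MB, 60 MB left
memory block 3: place 96 MB, 75 MB left
memory block 4: place 93 MB, 81 MB left
memory block 5: place 86 MB, 115 MB left
memory block 3: place 69 MB, 6 MB left
memory block 4: place 69 MB, 12 MB left
memory block 5: place 66 MB, 49 MB left
memory block 2: place 55 MB, 5 MB left
memory block 6: place 54 MB, 148 MB left
memory block 5: place 46 MB, 3 MB left
Final memory blocks: [368,119] [352,100,55] [341,96,69] [338,93,69] [311,86,66,46] [310,54] [257].

7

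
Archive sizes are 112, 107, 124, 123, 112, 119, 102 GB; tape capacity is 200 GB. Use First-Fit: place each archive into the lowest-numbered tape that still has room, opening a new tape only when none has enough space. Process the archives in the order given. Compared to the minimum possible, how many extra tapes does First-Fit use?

First-Fit: [112] [107] [124] [123] [112] [119] [102] → 7 tapes.
7 archives exceed 100 GB (half the capacity), and no two of those can share a tape, so at least 7 tapes are needed.
So 7 is already optimal.

0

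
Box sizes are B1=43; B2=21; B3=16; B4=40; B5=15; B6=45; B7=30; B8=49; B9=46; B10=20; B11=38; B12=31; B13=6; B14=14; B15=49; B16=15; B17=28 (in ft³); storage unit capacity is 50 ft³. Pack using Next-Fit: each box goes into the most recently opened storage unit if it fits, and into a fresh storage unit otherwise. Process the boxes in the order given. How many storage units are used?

storage unit 1: place B1 (43 ft³), 7 ft³ left
storage unit 2: place B2 (21 ft³), 29 ft³ left
storage unit 2: place B3 (16 ft³), 13 ft³ left
storage unit 3: place B4 (40 ft³), 10 ft³ left
storage unit 4: place B5 (15 ft³), 35 ft³ left
storage unit 5: place B6 (45 ft³), 5 ft³ left
storage unit 6: place B7 (30 ft³), 20 ft³ left
storage unit 7: place B8 (49 ft³), 1 ft³ left
storage unit 8: place B9 (46 ft³), 4 ft³ left
storage unit 9: place B10 (20 ft³), 30 ft³ left
storage unit 10: place B11 (38 ft³), 12 ft³ left
storage unit 11: place B12 (31 ft³), 19 ft³ left
storage unit 11: place B13 (6 ft³), 13 ft³ left
storage unit 12: place B14 (14 ft³), 36 ft³ left
storage unit 13: place B15 (49 ft³), 1 ft³ left
storage unit 14: place B16 (15 ft³), 35 ft³ left
storage unit 14: place B17 (28 ft³), 7 ft³ left

14 storage units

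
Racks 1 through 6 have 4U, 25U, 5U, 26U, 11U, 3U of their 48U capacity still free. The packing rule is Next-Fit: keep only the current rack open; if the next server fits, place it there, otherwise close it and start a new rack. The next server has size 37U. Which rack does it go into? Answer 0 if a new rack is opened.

Next-Fit only looks at rack 6, which has 3U free.
37U does not fit, so a new rack is opened.

0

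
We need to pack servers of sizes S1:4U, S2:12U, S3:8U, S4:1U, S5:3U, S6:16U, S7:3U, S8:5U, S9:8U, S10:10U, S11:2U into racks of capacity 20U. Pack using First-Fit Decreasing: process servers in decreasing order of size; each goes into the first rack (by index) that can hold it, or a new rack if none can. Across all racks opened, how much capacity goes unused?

Sorted descending: 16, 12, 10, 8, 8, 5, 4, 3, 3, 2, 1.
16U → rack 1 (remaining 4U)
12U → rack 2 (remaining 8U)
10U → rack 3 (remaining 10U)
8U → rack 2 (remaining 0U)
8U → rack 3 (remaining 2U)
5U → rack 4 (remaining 15U)
4U → rack 1 (remaining 0U)
3U → rack 4 (remaining 12U)
3U → rack 4 (remaining 9U)
2U → rack 3 (remaining 0U)
1U → rack 4 (remaining 8U)
4 racks × 20U = 80U; used 72U; unused 8U.

8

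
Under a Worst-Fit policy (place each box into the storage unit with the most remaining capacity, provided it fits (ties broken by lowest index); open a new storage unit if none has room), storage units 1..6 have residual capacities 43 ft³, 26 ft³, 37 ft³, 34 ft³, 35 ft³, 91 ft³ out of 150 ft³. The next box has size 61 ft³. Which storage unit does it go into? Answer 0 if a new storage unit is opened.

6

Storage units with room: storage unit 6 (91 ft³).
Most room is storage unit 6 with 91 ft³ free.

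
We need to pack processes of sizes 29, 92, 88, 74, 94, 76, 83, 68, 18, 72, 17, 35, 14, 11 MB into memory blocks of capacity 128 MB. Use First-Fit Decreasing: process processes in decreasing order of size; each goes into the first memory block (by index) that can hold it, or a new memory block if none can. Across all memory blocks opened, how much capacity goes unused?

253

Sorted descending: 94, 92, 88, 83, 76, 74, 72, 68, 35, 29, 18, 17, 14, 11.
Put 94 MB in memory block 1; 34 MB remain.
Put 92 MB in memory block 2; 36 MB remain.
Put 88 MB in memory block 3; 40 MB remain.
Put 83 MB in memory block 4; 45 MB remain.
Put 76 MB in memory block 5; 52 MB remain.
Put 74 MB in memory block 6; 54 MB remain.
Put 72 MB in memory block 7; 56 MB remain.
Put 68 MB in memory block 8; 60 MB remain.
Put 35 MB in memory block 2; 1 MB remain.
Put 29 MB in memory block 1; 5 MB remain.
Put 18 MB in memory block 3; 22 MB remain.
Put 17 MB in memory block 3; 5 MB remain.
Put 14 MB in memory block 4; 31 MB remain.
Put 11 MB in memory block 4; 20 MB remain.
8 memory blocks × 128 MB = 1024 MB; used 771 MB; unused 253 MB.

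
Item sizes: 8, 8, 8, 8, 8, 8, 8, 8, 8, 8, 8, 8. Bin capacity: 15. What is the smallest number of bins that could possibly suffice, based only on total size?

Total size = 8 + 8 + 8 + 8 + 8 + 8 + 8 + 8 + 8 + 8 + 8 + 8 = 96.
⌈96 / 15⌉ = 7.

7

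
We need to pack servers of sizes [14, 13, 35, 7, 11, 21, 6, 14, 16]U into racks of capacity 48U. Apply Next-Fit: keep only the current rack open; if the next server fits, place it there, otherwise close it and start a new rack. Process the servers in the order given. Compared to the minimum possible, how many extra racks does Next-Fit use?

Next-Fit: [14,13] [35,7] [11,21,6] [14,16] → 4 racks.
Total size 137U; any packing needs at least ⌈137/48⌉ = 3 racks.
An optimal packing achieves that bound: [35,13] [21,16,11] [14,14,7,6] → 3 racks.
Excess: 4 − 3 = 1.

1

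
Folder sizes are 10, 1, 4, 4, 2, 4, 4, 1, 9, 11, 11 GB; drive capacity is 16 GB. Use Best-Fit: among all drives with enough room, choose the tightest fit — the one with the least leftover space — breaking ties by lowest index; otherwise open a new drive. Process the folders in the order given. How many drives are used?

drive 1: place 10 GB, 6 GB left
drive 1: place 1 GB, 5 GB left
drive 1: place 4 GB, 1 GB left
drive 2: place 4 GB, 12 GB left
drive 2: place 2 GB, 10 GB left
drive 2: place 4 GB, 6 GB left
drive 2: place 4 GB, 2 GB left
drive 1: place 1 GB, 0 GB left
drive 3: place 9 GB, 7 GB left
drive 4: place 11 GB, 5 GB left
drive 5: place 11 GB, 5 GB left
Final drives: [10,1,4,1] [4,2,4,4] [9] [11] [11].

5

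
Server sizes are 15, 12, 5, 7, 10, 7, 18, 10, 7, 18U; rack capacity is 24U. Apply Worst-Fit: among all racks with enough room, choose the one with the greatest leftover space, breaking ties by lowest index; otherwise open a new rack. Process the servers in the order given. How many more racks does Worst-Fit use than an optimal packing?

1

Worst-Fit: [15,7] [12,5] [10,7] [18] [10,7] [18] → 6 racks.
Total size 109U; any packing needs at least ⌈109/24⌉ = 5 racks.
An optimal packing achieves that bound: [18,5] [18] [15,7] [12,10] [10,7,7] → 5 racks.
Excess: 6 − 5 = 1.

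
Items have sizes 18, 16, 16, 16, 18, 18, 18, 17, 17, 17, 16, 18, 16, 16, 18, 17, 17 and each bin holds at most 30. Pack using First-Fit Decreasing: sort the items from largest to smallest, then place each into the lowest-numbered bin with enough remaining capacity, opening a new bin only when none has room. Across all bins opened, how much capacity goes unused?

Sorted descending: 18, 18, 18, 18, 18, 18, 17, 17, 17, 17, 17, 16, 16, 16, 16, 16, 16.
Put 18 in bin 1; 12 remain.
Put 18 in bin 2; 12 remain.
Put 18 in bin 3; 12 remain.
Put 18 in bin 4; 12 remain.
Put 18 in bin 5; 12 remain.
Put 18 in bin 6; 12 remain.
Put 17 in bin 7; 13 remain.
Put 17 in bin 8; 13 remain.
Put 17 in bin 9; 13 remain.
Put 17 in bin 10; 13 remain.
Put 17 in bin 11; 13 remain.
Put 16 in bin 12; 14 remain.
Put 16 in bin 13; 14 remain.
Put 16 in bin 14; 14 remain.
Put 16 in bin 15; 14 remain.
Put 16 in bin 16; 14 remain.
Put 16 in bin 17; 14 remain.
17 bins × 30 = 510; used 289; unused 221.

221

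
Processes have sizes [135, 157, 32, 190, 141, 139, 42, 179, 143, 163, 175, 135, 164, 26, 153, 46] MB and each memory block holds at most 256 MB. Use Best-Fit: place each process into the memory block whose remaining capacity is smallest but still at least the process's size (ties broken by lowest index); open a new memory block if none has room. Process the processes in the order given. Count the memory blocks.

135 MB → memory block 1 (remaining 121 MB)
157 MB → memory block 2 (remaining 99 MB)
32 MB → memory block 2 (remaining 67 MB)
190 MB → memory block 3 (remaining 66 MB)
141 MB → memory block 4 (remaining 115 MB)
139 MB → memory block 5 (remaining 117 MB)
42 MB → memory block 3 (remaining 24 MB)
179 MB → memory block 6 (remaining 77 MB)
143 MB → memory block 7 (remaining 113 MB)
163 MB → memory block 8 (remaining 93 MB)
175 MB → memory block 9 (remaining 81 MB)
135 MB → memory block 10 (remaining 121 MB)
164 MB → memory block 11 (remaining 92 MB)
26 MB → memory block 2 (remaining 41 MB)
153 MB → memory block 12 (remaining 103 MB)
46 MB → memory block 6 (remaining 31 MB)
Final memory blocks: [135] [157,32,26] [190,42] [141] [139] [179,46] [143] [163] [175] [135] [164] [153].

12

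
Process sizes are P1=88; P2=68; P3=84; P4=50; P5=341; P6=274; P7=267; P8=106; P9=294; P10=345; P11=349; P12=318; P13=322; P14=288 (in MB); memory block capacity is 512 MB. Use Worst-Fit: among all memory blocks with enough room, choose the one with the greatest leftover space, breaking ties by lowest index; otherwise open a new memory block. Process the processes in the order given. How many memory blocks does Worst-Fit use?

Put P1 (88 MB) in memory block 1; 424 MB remain.
Put P2 (68 MB) in memory block 1; 356 MB remain.
Put P3 (84 MB) in memory block 1; 272 MB remain.
Put P4 (50 MB) in memory block 1; 222 MB remain.
Put P5 (341 MB) in memory block 2; 171 MB remain.
Put P6 (274 MB) in memory block 3; 238 MB remain.
Put P7 (267 MB) in memory block 4; 245 MB remain.
Put P8 (106 MB) in memory block 4; 139 MB remain.
Put P9 (294 MB) in memory block 5; 218 MB remain.
Put P10 (345 MB) in memory block 6; 167 MB remain.
Put P11 (349 MB) in memory block 7; 163 MB remain.
Put P12 (318 MB) in memory block 8; 194 MB remain.
Put P13 (322 MB) in memory block 9; 190 MB remain.
Put P14 (288 MB) in memory block 10; 224 MB remain.

10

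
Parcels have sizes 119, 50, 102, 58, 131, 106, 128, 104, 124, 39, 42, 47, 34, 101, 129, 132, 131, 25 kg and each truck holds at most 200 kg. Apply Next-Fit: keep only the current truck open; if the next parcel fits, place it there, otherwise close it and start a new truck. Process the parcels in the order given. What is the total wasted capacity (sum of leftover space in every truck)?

798

Put 119 kg in truck 1; 81 kg remain.
Put 50 kg in truck 1; 31 kg remain.
Put 102 kg in truck 2; 98 kg remain.
Put 58 kg in truck 2; 40 kg remain.
Put 131 kg in truck 3; 69 kg remain.
Put 106 kg in truck 4; 94 kg remain.
Put 128 kg in truck 5; 72 kg remain.
Put 104 kg in truck 6; 96 kg remain.
Put 124 kg in truck 7; 76 kg remain.
Put 39 kg in truck 7; 37 kg remain.
Put 42 kg in truck 8; 158 kg remain.
Put 47 kg in truck 8; 111 kg remain.
Put 34 kg in truck 8; 77 kg remain.
Put 101 kg in truck 9; 99 kg remain.
Put 129 kg in truck 10; 71 kg remain.
Put 132 kg in truck 11; 68 kg remain.
Put 131 kg in truck 12; 69 kg remain.
Put 25 kg in truck 12; 44 kg remain.
12 trucks × 200 kg = 2400 kg; used 1602 kg; unused 798 kg.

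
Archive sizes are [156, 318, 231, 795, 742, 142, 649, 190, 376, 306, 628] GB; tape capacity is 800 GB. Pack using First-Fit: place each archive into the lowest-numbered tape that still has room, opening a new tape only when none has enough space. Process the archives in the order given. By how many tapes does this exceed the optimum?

1

First-Fit: [156,318,231] [795] [742] [142,649] [190,376] [306] [628] → 7 tapes.
Total size 4533 GB; any packing needs at least ⌈4533/800⌉ = 6 tapes.
An optimal packing achieves that bound: [795] [742] [649,142] [628,156] [376,318] [306,231,190] → 6 tapes.
Excess: 7 − 6 = 1.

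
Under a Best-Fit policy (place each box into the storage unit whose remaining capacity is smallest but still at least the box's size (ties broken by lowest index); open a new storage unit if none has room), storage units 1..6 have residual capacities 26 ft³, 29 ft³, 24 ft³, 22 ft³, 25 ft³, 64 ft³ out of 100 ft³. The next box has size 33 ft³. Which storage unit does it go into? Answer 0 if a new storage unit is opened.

6

Storage units with room: storage unit 6 (64 ft³).
Tightest fit is storage unit 6 with 64 ft³ free.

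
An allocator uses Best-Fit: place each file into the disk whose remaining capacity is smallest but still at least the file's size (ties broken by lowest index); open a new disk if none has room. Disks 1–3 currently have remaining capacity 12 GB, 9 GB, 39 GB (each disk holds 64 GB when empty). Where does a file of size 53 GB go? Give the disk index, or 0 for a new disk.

0

No disk has ≥ 53 GB free, so a new disk is opened.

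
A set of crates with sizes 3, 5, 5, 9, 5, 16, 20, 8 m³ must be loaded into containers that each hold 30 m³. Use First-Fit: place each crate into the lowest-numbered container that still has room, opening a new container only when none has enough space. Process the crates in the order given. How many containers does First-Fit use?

Put 3 m³ in container 1; 27 m³ remain.
Put 5 m³ in container 1; 22 m³ remain.
Put 5 m³ in container 1; 17 m³ remain.
Put 9 m³ in container 1; 8 m³ remain.
Put 5 m³ in container 1; 3 m³ remain.
Put 16 m³ in container 2; 14 m³ remain.
Put 20 m³ in container 3; 10 m³ remain.
Put 8 m³ in container 2; 6 m³ remain.

3 containers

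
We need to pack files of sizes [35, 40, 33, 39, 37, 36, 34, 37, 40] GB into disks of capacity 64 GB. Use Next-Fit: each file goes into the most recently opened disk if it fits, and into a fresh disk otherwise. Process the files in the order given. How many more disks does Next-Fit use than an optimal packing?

Next-Fit: [35] [40] [33] [39] [37] [36] [34] [37] [40] → 9 disks.
9 files exceed 32 GB (half the capacity), and no two of those can share a disk, so at least 9 disks are needed.
So 9 is already optimal.

0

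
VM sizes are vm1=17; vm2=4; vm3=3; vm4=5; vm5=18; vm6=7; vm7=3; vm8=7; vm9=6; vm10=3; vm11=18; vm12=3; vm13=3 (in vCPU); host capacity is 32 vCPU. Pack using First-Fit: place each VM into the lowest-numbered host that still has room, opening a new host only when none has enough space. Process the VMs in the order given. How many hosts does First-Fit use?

4

vm1 (17 vCPU) → host 1 (remaining 15 vCPU)
vm2 (4 vCPU) → host 1 (remaining 11 vCPU)
vm3 (3 vCPU) → host 1 (remaining 8 vCPU)
vm4 (5 vCPU) → host 1 (remaining 3 vCPU)
vm5 (18 vCPU) → host 2 (remaining 14 vCPU)
vm6 (7 vCPU) → host 2 (remaining 7 vCPU)
vm7 (3 vCPU) → host 1 (remaining 0 vCPU)
vm8 (7 vCPU) → host 2 (remaining 0 vCPU)
vm9 (6 vCPU) → host 3 (remaining 26 vCPU)
vm10 (3 vCPU) → host 3 (remaining 23 vCPU)
vm11 (18 vCPU) → host 3 (remaining 5 vCPU)
vm12 (3 vCPU) → host 3 (remaining 2 vCPU)
vm13 (3 vCPU) → host 4 (remaining 29 vCPU)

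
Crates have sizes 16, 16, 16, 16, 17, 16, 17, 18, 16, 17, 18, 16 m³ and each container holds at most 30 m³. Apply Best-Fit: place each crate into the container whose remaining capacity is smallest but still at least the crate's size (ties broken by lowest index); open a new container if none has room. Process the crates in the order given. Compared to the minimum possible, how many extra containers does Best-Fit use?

Best-Fit: [16] [16] [16] [16] [17] [16] [17] [18] [16] [17] [18] [16] → 12 containers.
12 crates exceed 15 m³ (half the capacity), and no two of those can share a container, so at least 12 containers are needed.
So 12 is already optimal.

0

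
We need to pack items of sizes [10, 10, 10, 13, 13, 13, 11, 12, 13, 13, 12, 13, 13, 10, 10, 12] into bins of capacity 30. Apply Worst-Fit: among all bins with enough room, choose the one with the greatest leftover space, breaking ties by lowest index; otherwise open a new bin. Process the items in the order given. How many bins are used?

8

bin 1: place 10, 20 left
bin 1: place 10, 10 left
bin 1: place 10, 0 left
bin 2: place 13, 17 left
bin 2: place 13, 4 left
bin 3: place 13, 17 left
bin 3: place 11, 6 left
bin 4: place 12, 18 left
bin 4: place 13, 5 left
bin 5: place 13, 17 left
bin 5: place 12, 5 left
bin 6: place 13, 17 left
bin 6: place 13, 4 left
bin 7: place 10, 20 left
bin 7: place 10, 10 left
bin 8: place 12, 18 left
Final bins: [10,10,10] [13,13] [13,11] [12,13] [13,12] [13,13] [10,10] [12].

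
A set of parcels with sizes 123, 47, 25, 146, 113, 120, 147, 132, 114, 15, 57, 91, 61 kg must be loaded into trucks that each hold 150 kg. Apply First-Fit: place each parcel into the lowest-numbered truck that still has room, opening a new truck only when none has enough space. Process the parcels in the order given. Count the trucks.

Put 123 kg in truck 1; 27 kg remain.
Put 47 kg in truck 2; 103 kg remain.
Put 25 kg in truck 1; 2 kg remain.
Put 146 kg in truck 3; 4 kg remain.
Put 113 kg in truck 4; 37 kg remain.
Put 120 kg in truck 5; 30 kg remain.
Put 147 kg in truck 6; 3 kg remain.
Put 132 kg in truck 7; 18 kg remain.
Put 114 kg in truck 8; 36 kg remain.
Put 15 kg in truck 2; 88 kg remain.
Put 57 kg in truck 2; 31 kg remain.
Put 91 kg in truck 9; 59 kg remain.
Put 61 kg in truck 10; 89 kg remain.
Final trucks: [123,25] [47,15,57] [146] [113] [120] [147] [132] [114] [91] [61].

10 trucks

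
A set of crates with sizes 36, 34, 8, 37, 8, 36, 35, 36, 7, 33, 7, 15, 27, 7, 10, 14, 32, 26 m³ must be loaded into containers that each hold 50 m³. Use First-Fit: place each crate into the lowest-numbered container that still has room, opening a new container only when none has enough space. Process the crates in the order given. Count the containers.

container 1: place 36 m³, 14 m³ left
container 2: place 34 m³, 16 m³ left
container 1: place 8 m³, 6 m³ left
container 3: place 37 m³, 13 m³ left
container 2: place 8 m³, 8 m³ left
container 4: place 36 m³, 14 m³ left
container 5: place 35 m³, 15 m³ left
container 6: place 36 m³, 14 m³ left
container 2: place 7 m³, 1 m³ left
container 7: place 33 m³, 17 m³ left
container 3: place 7 m³, 6 m³ left
container 5: place 15 m³, 0 m³ left
container 8: place 27 m³, 23 m³ left
container 4: place 7 m³, 7 m³ left
container 6: place 10 m³, 4 m³ left
container 7: place 14 m³, 3 m³ left
container 9: place 32 m³, 18 m³ left
container 10: place 26 m³, 24 m³ left

10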